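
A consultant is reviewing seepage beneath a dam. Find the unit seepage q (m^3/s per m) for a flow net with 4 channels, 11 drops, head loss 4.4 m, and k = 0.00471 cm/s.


Convert k to m/s for unit consistency with H:
k = 0.00471 cm/s = 0.00471 / 100 m/s = 4.71e-05 m/s
Using q = k * H * Nf / Nd
Nf / Nd = 4 / 11 = 0.3636
q = 4.71e-05 * 4.4 * 0.3636
q = 7.536e-05 m^3/s per m


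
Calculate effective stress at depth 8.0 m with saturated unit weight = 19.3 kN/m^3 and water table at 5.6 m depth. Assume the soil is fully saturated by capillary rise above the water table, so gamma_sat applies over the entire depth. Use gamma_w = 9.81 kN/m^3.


Total stress = gamma_sat * depth
sigma = 19.3 * 8.0 = 154.4 kPa
Pore water pressure u = gamma_w * (depth - d_wt)
u = 9.81 * (8.0 - 5.6) = 23.544 kPa
Effective stress = sigma - u
sigma' = 154.4 - 23.544 = 130.86 kPa


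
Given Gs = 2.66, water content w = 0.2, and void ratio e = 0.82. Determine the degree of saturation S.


Using S = Gs * w / e
S = 2.66 * 0.2 / 0.82
S = 0.6488


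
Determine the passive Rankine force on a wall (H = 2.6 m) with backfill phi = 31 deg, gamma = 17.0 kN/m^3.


Compute passive earth pressure coefficient:
Kp = tan^2(45 + phi/2) = tan^2(60.5) = 3.124035
Compute passive force:
Pp = 0.5 * Kp * gamma * H^2
Pp = 0.5 * 3.124035 * 17.0 * 2.6^2
Pp = 179.51 kN/m


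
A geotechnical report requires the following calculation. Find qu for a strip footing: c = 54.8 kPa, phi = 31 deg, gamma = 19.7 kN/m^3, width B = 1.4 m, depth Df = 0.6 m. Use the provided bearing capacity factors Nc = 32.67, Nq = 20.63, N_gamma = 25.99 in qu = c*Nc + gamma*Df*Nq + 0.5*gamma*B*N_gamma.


Compute qu = c*Nc + gamma*Df*Nq + 0.5*gamma*B*N_gamma
Term 1: 54.8 * 32.67 = 1790.316
Term 2: 19.7 * 0.6 * 20.63 = 243.8466
Term 3: 0.5 * 19.7 * 1.4 * 25.99 = 358.4021
qu = 1790.316 + 243.8466 + 358.4021
qu = 2392.56 kPa


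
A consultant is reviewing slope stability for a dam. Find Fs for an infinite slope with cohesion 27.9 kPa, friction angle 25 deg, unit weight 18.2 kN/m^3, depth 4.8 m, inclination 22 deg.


Result: 2.074

Derivation:
Using Fs = c / (gamma*H*sin(beta)*cos(beta)) + tan(phi)/tan(beta)
Cohesion contribution = 27.9 / (18.2*4.8*sin(22)*cos(22))
Cohesion contribution = 0.919497
Friction contribution = tan(25)/tan(22) = 1.15415
Fs = 0.919497 + 1.15415
Fs = 2.074


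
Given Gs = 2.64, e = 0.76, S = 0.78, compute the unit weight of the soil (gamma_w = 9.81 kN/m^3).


Result: 18.019 kN/m^3

Derivation:
Using gamma = gamma_w * (Gs + S*e) / (1 + e)
Numerator: Gs + S*e = 2.64 + 0.78*0.76 = 3.2328
Denominator: 1 + e = 1 + 0.76 = 1.76
gamma = 9.81 * 3.2328 / 1.76
gamma = 18.019 kN/m^3


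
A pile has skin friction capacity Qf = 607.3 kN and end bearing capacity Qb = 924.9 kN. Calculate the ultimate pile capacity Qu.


Using Qu = Qf + Qb
Qu = 607.3 + 924.9
Qu = 1532.2 kN


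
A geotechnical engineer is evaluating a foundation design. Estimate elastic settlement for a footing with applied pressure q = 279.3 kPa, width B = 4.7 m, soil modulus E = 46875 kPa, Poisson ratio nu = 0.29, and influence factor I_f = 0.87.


Using Se = q * B * (1 - nu^2) * I_f / E
1 - nu^2 = 1 - 0.29^2 = 0.9159
Se = 279.3 * 4.7 * 0.9159 * 0.87 / 46875
Se = 0.022315 m
Convert to mm: Se = 0.022315 * 1000 = 22.315 mm


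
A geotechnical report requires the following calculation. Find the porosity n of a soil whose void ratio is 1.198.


Result: 0.545

Derivation:
Using the relation n = e / (1 + e)
n = 1.198 / (1 + 1.198)
n = 1.198 / 2.198
n = 0.545


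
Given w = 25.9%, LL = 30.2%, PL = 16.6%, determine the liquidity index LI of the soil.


First compute the plasticity index:
PI = LL - PL = 30.2 - 16.6 = 13.6
Then compute the liquidity index:
LI = (w - PL) / PI
LI = (25.9 - 16.6) / 13.6
LI = 0.684


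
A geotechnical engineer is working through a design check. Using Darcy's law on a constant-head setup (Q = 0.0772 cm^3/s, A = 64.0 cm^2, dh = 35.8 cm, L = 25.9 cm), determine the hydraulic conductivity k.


Compute hydraulic gradient:
i = dh / L = 35.8 / 25.9 = 1.38224
Then apply Darcy's law:
k = Q / (A * i)
k = 0.0772 / (64.0 * 1.38224)
k = 0.0772 / 88.4633
k = 0.000873 cm/s


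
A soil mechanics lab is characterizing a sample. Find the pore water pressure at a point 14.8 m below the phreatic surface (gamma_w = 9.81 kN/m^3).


Using u = gamma_w * h_w
u = 9.81 * 14.8
u = 145.19 kPa


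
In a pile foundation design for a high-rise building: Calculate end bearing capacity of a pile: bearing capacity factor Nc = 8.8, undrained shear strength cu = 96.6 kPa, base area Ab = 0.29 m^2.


Using Qb = Nc * cu * Ab
Qb = 8.8 * 96.6 * 0.29
Qb = 246.52 kN


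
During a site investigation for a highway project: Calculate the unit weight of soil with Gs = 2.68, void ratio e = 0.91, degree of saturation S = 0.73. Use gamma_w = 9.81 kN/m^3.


Result: 17.177 kN/m^3

Derivation:
Using gamma = gamma_w * (Gs + S*e) / (1 + e)
Numerator: Gs + S*e = 2.68 + 0.73*0.91 = 3.3443
Denominator: 1 + e = 1 + 0.91 = 1.91
gamma = 9.81 * 3.3443 / 1.91
gamma = 17.177 kN/m^3


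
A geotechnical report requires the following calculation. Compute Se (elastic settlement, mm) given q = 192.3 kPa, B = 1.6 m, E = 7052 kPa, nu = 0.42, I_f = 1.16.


Using Se = q * B * (1 - nu^2) * I_f / E
1 - nu^2 = 1 - 0.42^2 = 0.8236
Se = 192.3 * 1.6 * 0.8236 * 1.16 / 7052
Se = 0.041683 m
Convert to mm: Se = 0.041683 * 1000 = 41.683 mm


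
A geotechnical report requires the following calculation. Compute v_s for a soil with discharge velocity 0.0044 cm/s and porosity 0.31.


Result: 0.01419 cm/s

Derivation:
Using v_s = v_d / n
v_s = 0.0044 / 0.31
v_s = 0.01419 cm/s


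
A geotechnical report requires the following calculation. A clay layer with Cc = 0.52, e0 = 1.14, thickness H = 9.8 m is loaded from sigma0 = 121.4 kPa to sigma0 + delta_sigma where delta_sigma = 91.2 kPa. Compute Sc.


Using Sc = Cc * H / (1 + e0) * log10((sigma0 + delta_sigma) / sigma0)
Stress ratio = (121.4 + 91.2) / 121.4 = 1.75124
log10(1.75124) = 0.243345
Cc * H / (1 + e0) = 0.52 * 9.8 / (1 + 1.14) = 2.38131
Sc = 2.38131 * 0.243345
Sc = 0.5795 m


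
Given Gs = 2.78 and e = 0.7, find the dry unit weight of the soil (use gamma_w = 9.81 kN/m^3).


Using gamma_d = Gs * gamma_w / (1 + e)
gamma_d = 2.78 * 9.81 / (1 + 0.7)
gamma_d = 2.78 * 9.81 / 1.7
gamma_d = 16.042 kN/m^3


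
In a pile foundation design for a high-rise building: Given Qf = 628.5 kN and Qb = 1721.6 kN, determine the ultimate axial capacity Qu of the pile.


Result: 2350.1 kN

Derivation:
Using Qu = Qf + Qb
Qu = 628.5 + 1721.6
Qu = 2350.1 kN


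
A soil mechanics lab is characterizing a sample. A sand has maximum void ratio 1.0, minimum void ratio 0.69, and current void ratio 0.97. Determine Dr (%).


Using Dr = (e_max - e) / (e_max - e_min) * 100
e_max - e = 1.0 - 0.97 = 0.03
e_max - e_min = 1.0 - 0.69 = 0.31
Dr = 0.03 / 0.31 * 100
Dr = 9.68 %


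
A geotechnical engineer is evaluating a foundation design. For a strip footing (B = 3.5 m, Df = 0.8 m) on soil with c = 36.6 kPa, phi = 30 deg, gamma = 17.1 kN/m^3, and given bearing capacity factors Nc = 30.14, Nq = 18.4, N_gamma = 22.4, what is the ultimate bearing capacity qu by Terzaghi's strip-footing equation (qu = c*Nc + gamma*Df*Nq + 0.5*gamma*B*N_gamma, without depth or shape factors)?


Compute qu = c*Nc + gamma*Df*Nq + 0.5*gamma*B*N_gamma
Term 1: 36.6 * 30.14 = 1103.124
Term 2: 17.1 * 0.8 * 18.4 = 251.712
Term 3: 0.5 * 17.1 * 3.5 * 22.4 = 670.32
qu = 1103.124 + 251.712 + 670.32
qu = 2025.16 kPa


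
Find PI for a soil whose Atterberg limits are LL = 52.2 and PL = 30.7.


Using PI = LL - PL
PI = 52.2 - 30.7
PI = 21.5


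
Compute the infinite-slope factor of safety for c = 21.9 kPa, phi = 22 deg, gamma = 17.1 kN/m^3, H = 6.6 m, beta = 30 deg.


Result: 1.148

Derivation:
Using Fs = c / (gamma*H*sin(beta)*cos(beta)) + tan(phi)/tan(beta)
Cohesion contribution = 21.9 / (17.1*6.6*sin(30)*cos(30))
Cohesion contribution = 0.448129
Friction contribution = tan(22)/tan(30) = 0.699794
Fs = 0.448129 + 0.699794
Fs = 1.148


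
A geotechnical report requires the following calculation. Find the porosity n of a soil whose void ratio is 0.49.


Result: 0.3289

Derivation:
Using the relation n = e / (1 + e)
n = 0.49 / (1 + 0.49)
n = 0.49 / 1.49
n = 0.3289


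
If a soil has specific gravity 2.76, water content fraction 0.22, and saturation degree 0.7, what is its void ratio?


Result: 0.8674

Derivation:
Using the relation e = Gs * w / S
e = 2.76 * 0.22 / 0.7
e = 0.8674


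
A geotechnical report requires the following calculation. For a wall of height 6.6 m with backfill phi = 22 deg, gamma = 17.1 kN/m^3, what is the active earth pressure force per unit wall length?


Compute active earth pressure coefficient:
Ka = tan^2(45 - phi/2) = tan^2(34.0) = 0.454962
Compute active force:
Pa = 0.5 * Ka * gamma * H^2
Pa = 0.5 * 0.454962 * 17.1 * 6.6^2
Pa = 169.45 kN/m


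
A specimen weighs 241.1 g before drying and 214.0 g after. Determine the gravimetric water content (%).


Using w = (m_wet - m_dry) / m_dry * 100
m_wet - m_dry = 241.1 - 214.0 = 27.1 g
w = 27.1 / 214.0 * 100
w = 12.66 %


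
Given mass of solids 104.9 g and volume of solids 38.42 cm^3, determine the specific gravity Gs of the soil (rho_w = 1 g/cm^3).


Result: 2.73

Derivation:
Using Gs = m_s / (V_s * rho_w)
Since rho_w = 1 g/cm^3:
Gs = 104.9 / 38.42
Gs = 2.73


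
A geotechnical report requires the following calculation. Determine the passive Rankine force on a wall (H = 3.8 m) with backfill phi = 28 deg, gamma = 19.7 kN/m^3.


Compute passive earth pressure coefficient:
Kp = tan^2(45 + phi/2) = tan^2(59.0) = 2.769826
Compute passive force:
Pp = 0.5 * Kp * gamma * H^2
Pp = 0.5 * 2.769826 * 19.7 * 3.8^2
Pp = 393.96 kN/m


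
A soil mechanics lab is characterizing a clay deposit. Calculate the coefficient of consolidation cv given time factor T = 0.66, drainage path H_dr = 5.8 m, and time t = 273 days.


Using cv = T * H_dr^2 / t
H_dr^2 = 5.8^2 = 33.64
cv = 0.66 * 33.64 / 273
cv = 0.08133 m^2/day


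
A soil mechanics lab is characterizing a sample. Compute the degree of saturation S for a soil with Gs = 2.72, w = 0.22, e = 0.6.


Result: 0.9973

Derivation:
Using S = Gs * w / e
S = 2.72 * 0.22 / 0.6
S = 0.9973


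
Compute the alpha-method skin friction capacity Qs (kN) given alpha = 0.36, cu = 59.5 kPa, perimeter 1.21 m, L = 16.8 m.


Using Qs = alpha * cu * perimeter * L
Qs = 0.36 * 59.5 * 1.21 * 16.8
Qs = 435.43 kN


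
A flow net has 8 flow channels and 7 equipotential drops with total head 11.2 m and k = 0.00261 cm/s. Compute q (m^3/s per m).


Result: 0.0003341 m^3/s per m

Derivation:
Convert k to m/s for unit consistency with H:
k = 0.00261 cm/s = 0.00261 / 100 m/s = 2.61e-05 m/s
Using q = k * H * Nf / Nd
Nf / Nd = 8 / 7 = 1.1429
q = 2.61e-05 * 11.2 * 1.1429
q = 0.0003341 m^3/s per m


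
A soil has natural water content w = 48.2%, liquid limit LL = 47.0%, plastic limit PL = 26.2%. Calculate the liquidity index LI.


Result: 1.058

Derivation:
First compute the plasticity index:
PI = LL - PL = 47.0 - 26.2 = 20.8
Then compute the liquidity index:
LI = (w - PL) / PI
LI = (48.2 - 26.2) / 20.8
LI = 1.058


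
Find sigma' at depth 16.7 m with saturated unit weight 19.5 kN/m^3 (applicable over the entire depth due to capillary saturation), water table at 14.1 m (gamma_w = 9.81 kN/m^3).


Total stress = gamma_sat * depth
sigma = 19.5 * 16.7 = 325.65 kPa
Pore water pressure u = gamma_w * (depth - d_wt)
u = 9.81 * (16.7 - 14.1) = 25.506 kPa
Effective stress = sigma - u
sigma' = 325.65 - 25.506 = 300.14 kPa


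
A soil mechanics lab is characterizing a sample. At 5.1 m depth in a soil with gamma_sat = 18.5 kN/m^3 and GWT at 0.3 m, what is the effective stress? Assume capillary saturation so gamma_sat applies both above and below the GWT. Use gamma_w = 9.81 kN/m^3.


Total stress = gamma_sat * depth
sigma = 18.5 * 5.1 = 94.35 kPa
Pore water pressure u = gamma_w * (depth - d_wt)
u = 9.81 * (5.1 - 0.3) = 47.088 kPa
Effective stress = sigma - u
sigma' = 94.35 - 47.088 = 47.26 kPa


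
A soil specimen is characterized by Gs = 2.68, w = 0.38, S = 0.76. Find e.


Using the relation e = Gs * w / S
e = 2.68 * 0.38 / 0.76
e = 1.34


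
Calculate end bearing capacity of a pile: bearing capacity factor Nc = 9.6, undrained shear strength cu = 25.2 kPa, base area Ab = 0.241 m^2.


Using Qb = Nc * cu * Ab
Qb = 9.6 * 25.2 * 0.241
Qb = 58.3 kN


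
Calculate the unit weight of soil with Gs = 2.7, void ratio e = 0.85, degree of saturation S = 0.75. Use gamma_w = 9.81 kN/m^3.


Using gamma = gamma_w * (Gs + S*e) / (1 + e)
Numerator: Gs + S*e = 2.7 + 0.75*0.85 = 3.3375
Denominator: 1 + e = 1 + 0.85 = 1.85
gamma = 9.81 * 3.3375 / 1.85
gamma = 17.698 kN/m^3


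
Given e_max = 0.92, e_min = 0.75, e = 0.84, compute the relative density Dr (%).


Using Dr = (e_max - e) / (e_max - e_min) * 100
e_max - e = 0.92 - 0.84 = 0.08
e_max - e_min = 0.92 - 0.75 = 0.17
Dr = 0.08 / 0.17 * 100
Dr = 47.06 %


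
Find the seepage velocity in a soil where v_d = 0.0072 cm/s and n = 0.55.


Using v_s = v_d / n
v_s = 0.0072 / 0.55
v_s = 0.01309 cm/s


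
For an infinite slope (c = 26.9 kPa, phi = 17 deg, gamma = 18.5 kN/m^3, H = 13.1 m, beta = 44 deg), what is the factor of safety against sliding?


Result: 0.539

Derivation:
Using Fs = c / (gamma*H*sin(beta)*cos(beta)) + tan(phi)/tan(beta)
Cohesion contribution = 26.9 / (18.5*13.1*sin(44)*cos(44))
Cohesion contribution = 0.222128
Friction contribution = tan(17)/tan(44) = 0.316593
Fs = 0.222128 + 0.316593
Fs = 0.539


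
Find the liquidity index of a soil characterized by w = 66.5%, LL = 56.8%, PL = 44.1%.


First compute the plasticity index:
PI = LL - PL = 56.8 - 44.1 = 12.7
Then compute the liquidity index:
LI = (w - PL) / PI
LI = (66.5 - 44.1) / 12.7
LI = 1.764


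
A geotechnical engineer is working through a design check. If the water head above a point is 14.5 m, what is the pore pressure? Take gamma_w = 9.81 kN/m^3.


Using u = gamma_w * h_w
u = 9.81 * 14.5
u = 142.25 kPa


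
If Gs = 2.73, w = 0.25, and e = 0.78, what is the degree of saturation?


Result: 0.875

Derivation:
Using S = Gs * w / e
S = 2.73 * 0.25 / 0.78
S = 0.875


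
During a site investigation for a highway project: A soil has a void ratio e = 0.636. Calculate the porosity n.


Using the relation n = e / (1 + e)
n = 0.636 / (1 + 0.636)
n = 0.636 / 1.636
n = 0.3888


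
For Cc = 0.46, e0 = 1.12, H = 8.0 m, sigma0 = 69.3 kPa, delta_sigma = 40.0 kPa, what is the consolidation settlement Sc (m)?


Using Sc = Cc * H / (1 + e0) * log10((sigma0 + delta_sigma) / sigma0)
Stress ratio = (69.3 + 40.0) / 69.3 = 1.5772
log10(1.5772) = 0.197887
Cc * H / (1 + e0) = 0.46 * 8.0 / (1 + 1.12) = 1.73585
Sc = 1.73585 * 0.197887
Sc = 0.3435 m


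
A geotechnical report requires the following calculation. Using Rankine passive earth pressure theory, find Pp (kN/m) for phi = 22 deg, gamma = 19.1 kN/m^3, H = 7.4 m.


Result: 1149.45 kN/m

Derivation:
Compute passive earth pressure coefficient:
Kp = tan^2(45 + phi/2) = tan^2(56.0) = 2.197987
Compute passive force:
Pp = 0.5 * Kp * gamma * H^2
Pp = 0.5 * 2.197987 * 19.1 * 7.4^2
Pp = 1149.45 kN/m


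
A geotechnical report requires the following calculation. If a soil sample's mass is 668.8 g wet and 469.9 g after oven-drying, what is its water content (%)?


Result: 42.33 %

Derivation:
Using w = (m_wet - m_dry) / m_dry * 100
m_wet - m_dry = 668.8 - 469.9 = 198.9 g
w = 198.9 / 469.9 * 100
w = 42.33 %


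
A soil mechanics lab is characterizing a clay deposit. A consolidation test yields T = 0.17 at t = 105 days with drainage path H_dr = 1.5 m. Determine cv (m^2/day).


Using cv = T * H_dr^2 / t
H_dr^2 = 1.5^2 = 2.25
cv = 0.17 * 2.25 / 105
cv = 0.00364 m^2/day


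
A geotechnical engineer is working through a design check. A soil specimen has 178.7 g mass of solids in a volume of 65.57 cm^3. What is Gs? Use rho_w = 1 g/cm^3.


Using Gs = m_s / (V_s * rho_w)
Since rho_w = 1 g/cm^3:
Gs = 178.7 / 65.57
Gs = 2.725


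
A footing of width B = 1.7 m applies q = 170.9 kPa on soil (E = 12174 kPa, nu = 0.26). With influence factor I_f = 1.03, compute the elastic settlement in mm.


Result: 22.919 mm

Derivation:
Using Se = q * B * (1 - nu^2) * I_f / E
1 - nu^2 = 1 - 0.26^2 = 0.9324
Se = 170.9 * 1.7 * 0.9324 * 1.03 / 12174
Se = 0.022919 m
Convert to mm: Se = 0.022919 * 1000 = 22.919 mm


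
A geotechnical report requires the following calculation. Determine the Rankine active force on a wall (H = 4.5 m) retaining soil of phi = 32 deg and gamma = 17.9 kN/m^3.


Compute active earth pressure coefficient:
Ka = tan^2(45 - phi/2) = tan^2(29.0) = 0.307259
Compute active force:
Pa = 0.5 * Ka * gamma * H^2
Pa = 0.5 * 0.307259 * 17.9 * 4.5^2
Pa = 55.69 kN/m


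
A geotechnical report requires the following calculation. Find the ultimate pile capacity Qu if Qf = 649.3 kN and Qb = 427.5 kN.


Using Qu = Qf + Qb
Qu = 649.3 + 427.5
Qu = 1076.8 kN


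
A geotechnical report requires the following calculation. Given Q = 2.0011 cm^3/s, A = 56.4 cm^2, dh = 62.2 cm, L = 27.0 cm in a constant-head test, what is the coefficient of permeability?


Result: 0.015402 cm/s

Derivation:
Compute hydraulic gradient:
i = dh / L = 62.2 / 27.0 = 2.3037
Then apply Darcy's law:
k = Q / (A * i)
k = 2.0011 / (56.4 * 2.3037)
k = 2.0011 / 129.929
k = 0.015402 cm/s


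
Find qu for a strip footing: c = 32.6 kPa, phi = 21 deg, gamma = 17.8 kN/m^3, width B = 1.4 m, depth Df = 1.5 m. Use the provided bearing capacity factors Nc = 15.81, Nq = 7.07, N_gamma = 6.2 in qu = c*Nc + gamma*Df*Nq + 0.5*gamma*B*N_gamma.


Result: 781.43 kPa

Derivation:
Compute qu = c*Nc + gamma*Df*Nq + 0.5*gamma*B*N_gamma
Term 1: 32.6 * 15.81 = 515.406
Term 2: 17.8 * 1.5 * 7.07 = 188.769
Term 3: 0.5 * 17.8 * 1.4 * 6.2 = 77.252
qu = 515.406 + 188.769 + 77.252
qu = 781.43 kPa


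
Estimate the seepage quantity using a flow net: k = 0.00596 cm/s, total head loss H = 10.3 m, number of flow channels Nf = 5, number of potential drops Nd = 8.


Convert k to m/s for unit consistency with H:
k = 0.00596 cm/s = 0.00596 / 100 m/s = 5.96e-05 m/s
Using q = k * H * Nf / Nd
Nf / Nd = 5 / 8 = 0.625
q = 5.96e-05 * 10.3 * 0.625
q = 0.0003837 m^3/s per m


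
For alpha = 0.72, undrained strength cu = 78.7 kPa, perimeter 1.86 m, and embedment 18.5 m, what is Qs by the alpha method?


Using Qs = alpha * cu * perimeter * L
Qs = 0.72 * 78.7 * 1.86 * 18.5
Qs = 1949.81 kN


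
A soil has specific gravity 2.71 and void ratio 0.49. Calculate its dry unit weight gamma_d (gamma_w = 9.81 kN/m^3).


Using gamma_d = Gs * gamma_w / (1 + e)
gamma_d = 2.71 * 9.81 / (1 + 0.49)
gamma_d = 2.71 * 9.81 / 1.49
gamma_d = 17.842 kN/m^3


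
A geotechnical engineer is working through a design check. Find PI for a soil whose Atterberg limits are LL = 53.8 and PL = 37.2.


Result: 16.6

Derivation:
Using PI = LL - PL
PI = 53.8 - 37.2
PI = 16.6


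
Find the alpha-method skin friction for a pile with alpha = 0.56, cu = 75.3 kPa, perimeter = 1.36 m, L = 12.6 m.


Result: 722.59 kN

Derivation:
Using Qs = alpha * cu * perimeter * L
Qs = 0.56 * 75.3 * 1.36 * 12.6
Qs = 722.59 kN


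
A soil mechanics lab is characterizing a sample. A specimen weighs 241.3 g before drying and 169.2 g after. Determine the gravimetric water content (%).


Result: 42.61 %

Derivation:
Using w = (m_wet - m_dry) / m_dry * 100
m_wet - m_dry = 241.3 - 169.2 = 72.1 g
w = 72.1 / 169.2 * 100
w = 42.61 %


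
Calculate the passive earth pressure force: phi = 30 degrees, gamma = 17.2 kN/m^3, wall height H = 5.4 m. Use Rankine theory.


Compute passive earth pressure coefficient:
Kp = tan^2(45 + phi/2) = tan^2(60.0) = 3
Compute passive force:
Pp = 0.5 * Kp * gamma * H^2
Pp = 0.5 * 3 * 17.2 * 5.4^2
Pp = 752.33 kN/m


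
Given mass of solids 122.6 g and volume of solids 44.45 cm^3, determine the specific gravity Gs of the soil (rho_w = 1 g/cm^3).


Result: 2.758

Derivation:
Using Gs = m_s / (V_s * rho_w)
Since rho_w = 1 g/cm^3:
Gs = 122.6 / 44.45
Gs = 2.758


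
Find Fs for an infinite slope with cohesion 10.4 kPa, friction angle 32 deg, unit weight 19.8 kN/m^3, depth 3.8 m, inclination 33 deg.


Result: 1.265

Derivation:
Using Fs = c / (gamma*H*sin(beta)*cos(beta)) + tan(phi)/tan(beta)
Cohesion contribution = 10.4 / (19.8*3.8*sin(33)*cos(33))
Cohesion contribution = 0.302611
Friction contribution = tan(32)/tan(33) = 0.962214
Fs = 0.302611 + 0.962214
Fs = 1.265


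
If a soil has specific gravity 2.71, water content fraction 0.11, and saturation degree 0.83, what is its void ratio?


Using the relation e = Gs * w / S
e = 2.71 * 0.11 / 0.83
e = 0.3592


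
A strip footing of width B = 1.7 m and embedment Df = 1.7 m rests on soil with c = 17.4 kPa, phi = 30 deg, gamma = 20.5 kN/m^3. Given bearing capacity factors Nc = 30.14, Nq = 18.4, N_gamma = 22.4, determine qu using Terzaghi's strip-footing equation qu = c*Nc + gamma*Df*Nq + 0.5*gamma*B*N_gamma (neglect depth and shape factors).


Compute qu = c*Nc + gamma*Df*Nq + 0.5*gamma*B*N_gamma
Term 1: 17.4 * 30.14 = 524.436
Term 2: 20.5 * 1.7 * 18.4 = 641.24
Term 3: 0.5 * 20.5 * 1.7 * 22.4 = 390.32
qu = 524.436 + 641.24 + 390.32
qu = 1556.0 kPa


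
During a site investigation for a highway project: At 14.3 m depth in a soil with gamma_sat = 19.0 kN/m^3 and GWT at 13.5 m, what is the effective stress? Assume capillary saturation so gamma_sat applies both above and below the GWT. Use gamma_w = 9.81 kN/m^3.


Total stress = gamma_sat * depth
sigma = 19.0 * 14.3 = 271.7 kPa
Pore water pressure u = gamma_w * (depth - d_wt)
u = 9.81 * (14.3 - 13.5) = 7.848 kPa
Effective stress = sigma - u
sigma' = 271.7 - 7.848 = 263.85 kPa


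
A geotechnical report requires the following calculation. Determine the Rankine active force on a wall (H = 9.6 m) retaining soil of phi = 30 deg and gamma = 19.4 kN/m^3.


Result: 297.98 kN/m

Derivation:
Compute active earth pressure coefficient:
Ka = tan^2(45 - phi/2) = tan^2(30.0) = 0.333333
Compute active force:
Pa = 0.5 * Ka * gamma * H^2
Pa = 0.5 * 0.333333 * 19.4 * 9.6^2
Pa = 297.98 kN/m


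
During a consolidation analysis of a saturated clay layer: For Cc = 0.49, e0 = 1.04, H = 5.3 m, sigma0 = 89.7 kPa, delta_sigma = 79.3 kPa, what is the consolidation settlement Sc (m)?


Result: 0.3502 m

Derivation:
Using Sc = Cc * H / (1 + e0) * log10((sigma0 + delta_sigma) / sigma0)
Stress ratio = (89.7 + 79.3) / 89.7 = 1.88406
log10(1.88406) = 0.275094
Cc * H / (1 + e0) = 0.49 * 5.3 / (1 + 1.04) = 1.27304
Sc = 1.27304 * 0.275094
Sc = 0.3502 m


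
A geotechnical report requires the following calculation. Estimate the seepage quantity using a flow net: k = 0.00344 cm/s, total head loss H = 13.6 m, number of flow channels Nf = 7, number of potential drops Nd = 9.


Convert k to m/s for unit consistency with H:
k = 0.00344 cm/s = 0.00344 / 100 m/s = 3.44e-05 m/s
Using q = k * H * Nf / Nd
Nf / Nd = 7 / 9 = 0.7778
q = 3.44e-05 * 13.6 * 0.7778
q = 0.0003639 m^3/s per m


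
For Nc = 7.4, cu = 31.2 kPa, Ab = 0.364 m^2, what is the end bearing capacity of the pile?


Using Qb = Nc * cu * Ab
Qb = 7.4 * 31.2 * 0.364
Qb = 84.04 kN


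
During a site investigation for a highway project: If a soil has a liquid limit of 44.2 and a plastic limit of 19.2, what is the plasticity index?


Using PI = LL - PL
PI = 44.2 - 19.2
PI = 25.0


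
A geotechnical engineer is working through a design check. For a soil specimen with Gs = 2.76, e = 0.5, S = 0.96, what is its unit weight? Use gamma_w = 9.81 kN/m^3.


Result: 21.19 kN/m^3

Derivation:
Using gamma = gamma_w * (Gs + S*e) / (1 + e)
Numerator: Gs + S*e = 2.76 + 0.96*0.5 = 3.24
Denominator: 1 + e = 1 + 0.5 = 1.5
gamma = 9.81 * 3.24 / 1.5
gamma = 21.19 kN/m^3


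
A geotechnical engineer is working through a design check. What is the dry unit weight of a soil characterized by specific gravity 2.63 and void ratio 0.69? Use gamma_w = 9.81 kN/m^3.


Using gamma_d = Gs * gamma_w / (1 + e)
gamma_d = 2.63 * 9.81 / (1 + 0.69)
gamma_d = 2.63 * 9.81 / 1.69
gamma_d = 15.266 kN/m^3


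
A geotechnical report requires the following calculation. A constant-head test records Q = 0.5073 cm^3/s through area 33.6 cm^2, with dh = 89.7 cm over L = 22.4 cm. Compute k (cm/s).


Compute hydraulic gradient:
i = dh / L = 89.7 / 22.4 = 4.00446
Then apply Darcy's law:
k = Q / (A * i)
k = 0.5073 / (33.6 * 4.00446)
k = 0.5073 / 134.55
k = 0.00377 cm/s


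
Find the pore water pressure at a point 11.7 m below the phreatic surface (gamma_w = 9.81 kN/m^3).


Using u = gamma_w * h_w
u = 9.81 * 11.7
u = 114.78 kPa


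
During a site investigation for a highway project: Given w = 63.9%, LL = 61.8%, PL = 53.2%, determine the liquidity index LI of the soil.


First compute the plasticity index:
PI = LL - PL = 61.8 - 53.2 = 8.6
Then compute the liquidity index:
LI = (w - PL) / PI
LI = (63.9 - 53.2) / 8.6
LI = 1.244


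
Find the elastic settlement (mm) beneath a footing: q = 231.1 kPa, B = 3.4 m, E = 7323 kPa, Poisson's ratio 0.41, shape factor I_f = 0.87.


Using Se = q * B * (1 - nu^2) * I_f / E
1 - nu^2 = 1 - 0.41^2 = 0.8319
Se = 231.1 * 3.4 * 0.8319 * 0.87 / 7323
Se = 0.077657 m
Convert to mm: Se = 0.077657 * 1000 = 77.657 mm


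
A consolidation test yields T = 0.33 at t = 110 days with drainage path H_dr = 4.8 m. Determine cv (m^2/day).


Using cv = T * H_dr^2 / t
H_dr^2 = 4.8^2 = 23.04
cv = 0.33 * 23.04 / 110
cv = 0.06912 m^2/day


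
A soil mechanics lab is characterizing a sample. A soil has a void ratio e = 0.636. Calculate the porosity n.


Result: 0.3888

Derivation:
Using the relation n = e / (1 + e)
n = 0.636 / (1 + 0.636)
n = 0.636 / 1.636
n = 0.3888


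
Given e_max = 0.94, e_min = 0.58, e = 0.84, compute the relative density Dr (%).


Using Dr = (e_max - e) / (e_max - e_min) * 100
e_max - e = 0.94 - 0.84 = 0.1
e_max - e_min = 0.94 - 0.58 = 0.36
Dr = 0.1 / 0.36 * 100
Dr = 27.78 %


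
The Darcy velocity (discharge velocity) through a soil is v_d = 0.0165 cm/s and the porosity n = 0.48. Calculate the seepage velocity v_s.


Using v_s = v_d / n
v_s = 0.0165 / 0.48
v_s = 0.03438 cm/s


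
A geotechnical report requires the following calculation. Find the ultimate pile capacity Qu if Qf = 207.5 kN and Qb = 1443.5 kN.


Using Qu = Qf + Qb
Qu = 207.5 + 1443.5
Qu = 1651.0 kN


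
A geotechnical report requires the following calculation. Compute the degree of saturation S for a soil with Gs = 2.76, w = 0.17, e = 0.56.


Using S = Gs * w / e
S = 2.76 * 0.17 / 0.56
S = 0.8379


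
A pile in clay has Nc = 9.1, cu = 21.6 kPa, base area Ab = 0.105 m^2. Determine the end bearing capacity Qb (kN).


Using Qb = Nc * cu * Ab
Qb = 9.1 * 21.6 * 0.105
Qb = 20.64 kN


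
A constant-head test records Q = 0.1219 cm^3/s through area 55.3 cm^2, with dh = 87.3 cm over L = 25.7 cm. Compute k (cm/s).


Compute hydraulic gradient:
i = dh / L = 87.3 / 25.7 = 3.39689
Then apply Darcy's law:
k = Q / (A * i)
k = 0.1219 / (55.3 * 3.39689)
k = 0.1219 / 187.848
k = 0.000649 cm/s


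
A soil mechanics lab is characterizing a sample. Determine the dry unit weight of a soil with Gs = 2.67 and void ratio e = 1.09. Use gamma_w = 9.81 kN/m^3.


Result: 12.532 kN/m^3

Derivation:
Using gamma_d = Gs * gamma_w / (1 + e)
gamma_d = 2.67 * 9.81 / (1 + 1.09)
gamma_d = 2.67 * 9.81 / 2.09
gamma_d = 12.532 kN/m^3


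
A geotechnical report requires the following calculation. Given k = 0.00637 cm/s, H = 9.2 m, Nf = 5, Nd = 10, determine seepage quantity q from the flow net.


Convert k to m/s for unit consistency with H:
k = 0.00637 cm/s = 0.00637 / 100 m/s = 6.37e-05 m/s
Using q = k * H * Nf / Nd
Nf / Nd = 5 / 10 = 0.5
q = 6.37e-05 * 9.2 * 0.5
q = 0.000293 m^3/s per m


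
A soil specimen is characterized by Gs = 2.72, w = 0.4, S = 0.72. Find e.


Using the relation e = Gs * w / S
e = 2.72 * 0.4 / 0.72
e = 1.5111


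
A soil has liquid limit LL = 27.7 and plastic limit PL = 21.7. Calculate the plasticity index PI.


Using PI = LL - PL
PI = 27.7 - 21.7
PI = 6.0


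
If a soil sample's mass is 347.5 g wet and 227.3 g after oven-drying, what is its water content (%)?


Using w = (m_wet - m_dry) / m_dry * 100
m_wet - m_dry = 347.5 - 227.3 = 120.2 g
w = 120.2 / 227.3 * 100
w = 52.88 %


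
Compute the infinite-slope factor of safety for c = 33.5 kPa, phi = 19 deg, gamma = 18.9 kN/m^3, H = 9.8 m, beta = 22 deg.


Using Fs = c / (gamma*H*sin(beta)*cos(beta)) + tan(phi)/tan(beta)
Cohesion contribution = 33.5 / (18.9*9.8*sin(22)*cos(22))
Cohesion contribution = 0.520734
Friction contribution = tan(19)/tan(22) = 0.852241
Fs = 0.520734 + 0.852241
Fs = 1.373


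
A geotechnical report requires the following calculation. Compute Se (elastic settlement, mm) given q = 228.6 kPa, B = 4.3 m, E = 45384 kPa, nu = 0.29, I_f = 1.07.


Using Se = q * B * (1 - nu^2) * I_f / E
1 - nu^2 = 1 - 0.29^2 = 0.9159
Se = 228.6 * 4.3 * 0.9159 * 1.07 / 45384
Se = 0.021226 m
Convert to mm: Se = 0.021226 * 1000 = 21.226 mm


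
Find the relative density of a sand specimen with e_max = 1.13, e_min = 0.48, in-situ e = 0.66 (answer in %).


Using Dr = (e_max - e) / (e_max - e_min) * 100
e_max - e = 1.13 - 0.66 = 0.47
e_max - e_min = 1.13 - 0.48 = 0.65
Dr = 0.47 / 0.65 * 100
Dr = 72.31 %


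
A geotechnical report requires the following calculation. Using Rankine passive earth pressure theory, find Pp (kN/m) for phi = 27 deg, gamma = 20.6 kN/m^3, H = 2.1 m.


Result: 120.96 kN/m

Derivation:
Compute passive earth pressure coefficient:
Kp = tan^2(45 + phi/2) = tan^2(58.5) = 2.66294
Compute passive force:
Pp = 0.5 * Kp * gamma * H^2
Pp = 0.5 * 2.66294 * 20.6 * 2.1^2
Pp = 120.96 kN/m


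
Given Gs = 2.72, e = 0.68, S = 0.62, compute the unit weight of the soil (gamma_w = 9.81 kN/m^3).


Result: 18.345 kN/m^3

Derivation:
Using gamma = gamma_w * (Gs + S*e) / (1 + e)
Numerator: Gs + S*e = 2.72 + 0.62*0.68 = 3.1416
Denominator: 1 + e = 1 + 0.68 = 1.68
gamma = 9.81 * 3.1416 / 1.68
gamma = 18.345 kN/m^3


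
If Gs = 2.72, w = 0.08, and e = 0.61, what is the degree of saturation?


Using S = Gs * w / e
S = 2.72 * 0.08 / 0.61
S = 0.3567


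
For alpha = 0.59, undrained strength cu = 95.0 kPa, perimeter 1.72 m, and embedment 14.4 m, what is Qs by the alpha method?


Result: 1388.25 kN

Derivation:
Using Qs = alpha * cu * perimeter * L
Qs = 0.59 * 95.0 * 1.72 * 14.4
Qs = 1388.25 kN


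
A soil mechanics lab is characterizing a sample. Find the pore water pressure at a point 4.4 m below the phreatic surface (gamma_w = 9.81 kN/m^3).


Using u = gamma_w * h_w
u = 9.81 * 4.4
u = 43.16 kPa


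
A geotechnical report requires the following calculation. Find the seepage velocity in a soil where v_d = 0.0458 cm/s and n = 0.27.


Using v_s = v_d / n
v_s = 0.0458 / 0.27
v_s = 0.16963 cm/s


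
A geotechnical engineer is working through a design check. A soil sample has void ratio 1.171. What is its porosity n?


Result: 0.5394

Derivation:
Using the relation n = e / (1 + e)
n = 1.171 / (1 + 1.171)
n = 1.171 / 2.171
n = 0.5394


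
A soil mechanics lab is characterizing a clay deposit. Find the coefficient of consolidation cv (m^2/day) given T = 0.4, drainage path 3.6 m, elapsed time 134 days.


Using cv = T * H_dr^2 / t
H_dr^2 = 3.6^2 = 12.96
cv = 0.4 * 12.96 / 134
cv = 0.03869 m^2/day


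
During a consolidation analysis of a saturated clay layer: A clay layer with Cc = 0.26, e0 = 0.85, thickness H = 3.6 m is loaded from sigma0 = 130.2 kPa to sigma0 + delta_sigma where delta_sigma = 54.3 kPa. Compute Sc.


Result: 0.0766 m

Derivation:
Using Sc = Cc * H / (1 + e0) * log10((sigma0 + delta_sigma) / sigma0)
Stress ratio = (130.2 + 54.3) / 130.2 = 1.41705
log10(1.41705) = 0.151385
Cc * H / (1 + e0) = 0.26 * 3.6 / (1 + 0.85) = 0.505946
Sc = 0.505946 * 0.151385
Sc = 0.0766 m


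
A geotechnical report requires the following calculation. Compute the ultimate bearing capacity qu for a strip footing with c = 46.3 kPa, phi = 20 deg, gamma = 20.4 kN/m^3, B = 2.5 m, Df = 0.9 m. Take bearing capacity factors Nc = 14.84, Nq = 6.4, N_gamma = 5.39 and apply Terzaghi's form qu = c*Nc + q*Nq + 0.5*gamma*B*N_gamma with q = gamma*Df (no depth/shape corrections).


Result: 942.04 kPa

Derivation:
Compute qu = c*Nc + gamma*Df*Nq + 0.5*gamma*B*N_gamma
Term 1: 46.3 * 14.84 = 687.092
Term 2: 20.4 * 0.9 * 6.4 = 117.504
Term 3: 0.5 * 20.4 * 2.5 * 5.39 = 137.445
qu = 687.092 + 117.504 + 137.445
qu = 942.04 kPa


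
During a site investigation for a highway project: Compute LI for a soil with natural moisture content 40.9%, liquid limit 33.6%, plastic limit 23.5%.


First compute the plasticity index:
PI = LL - PL = 33.6 - 23.5 = 10.1
Then compute the liquidity index:
LI = (w - PL) / PI
LI = (40.9 - 23.5) / 10.1
LI = 1.723


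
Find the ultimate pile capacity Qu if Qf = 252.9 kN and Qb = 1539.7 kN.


Using Qu = Qf + Qb
Qu = 252.9 + 1539.7
Qu = 1792.6 kN


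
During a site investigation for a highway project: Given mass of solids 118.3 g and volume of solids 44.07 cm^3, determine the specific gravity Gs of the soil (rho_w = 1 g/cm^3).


Using Gs = m_s / (V_s * rho_w)
Since rho_w = 1 g/cm^3:
Gs = 118.3 / 44.07
Gs = 2.684


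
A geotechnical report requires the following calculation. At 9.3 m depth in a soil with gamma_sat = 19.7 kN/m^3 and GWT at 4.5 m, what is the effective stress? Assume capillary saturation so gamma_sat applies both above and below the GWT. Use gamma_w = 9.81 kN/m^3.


Result: 136.12 kPa

Derivation:
Total stress = gamma_sat * depth
sigma = 19.7 * 9.3 = 183.21 kPa
Pore water pressure u = gamma_w * (depth - d_wt)
u = 9.81 * (9.3 - 4.5) = 47.088 kPa
Effective stress = sigma - u
sigma' = 183.21 - 47.088 = 136.12 kPa


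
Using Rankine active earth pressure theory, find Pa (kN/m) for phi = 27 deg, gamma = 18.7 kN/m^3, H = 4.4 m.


Compute active earth pressure coefficient:
Ka = tan^2(45 - phi/2) = tan^2(31.5) = 0.375525
Compute active force:
Pa = 0.5 * Ka * gamma * H^2
Pa = 0.5 * 0.375525 * 18.7 * 4.4^2
Pa = 67.98 kN/m


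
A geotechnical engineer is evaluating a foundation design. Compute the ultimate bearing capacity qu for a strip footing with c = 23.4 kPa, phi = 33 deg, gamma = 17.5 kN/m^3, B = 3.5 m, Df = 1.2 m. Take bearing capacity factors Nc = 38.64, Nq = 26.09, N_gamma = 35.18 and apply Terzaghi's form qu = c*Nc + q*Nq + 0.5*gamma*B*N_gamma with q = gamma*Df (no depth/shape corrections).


Compute qu = c*Nc + gamma*Df*Nq + 0.5*gamma*B*N_gamma
Term 1: 23.4 * 38.64 = 904.176
Term 2: 17.5 * 1.2 * 26.09 = 547.89
Term 3: 0.5 * 17.5 * 3.5 * 35.18 = 1077.3875
qu = 904.176 + 547.89 + 1077.3875
qu = 2529.45 kPa


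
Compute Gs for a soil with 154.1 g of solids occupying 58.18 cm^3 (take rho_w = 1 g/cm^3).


Using Gs = m_s / (V_s * rho_w)
Since rho_w = 1 g/cm^3:
Gs = 154.1 / 58.18
Gs = 2.649


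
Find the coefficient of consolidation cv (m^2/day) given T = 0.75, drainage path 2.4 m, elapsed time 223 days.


Result: 0.01937 m^2/day

Derivation:
Using cv = T * H_dr^2 / t
H_dr^2 = 2.4^2 = 5.76
cv = 0.75 * 5.76 / 223
cv = 0.01937 m^2/day


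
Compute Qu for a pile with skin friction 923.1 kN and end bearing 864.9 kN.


Using Qu = Qf + Qb
Qu = 923.1 + 864.9
Qu = 1788.0 kN


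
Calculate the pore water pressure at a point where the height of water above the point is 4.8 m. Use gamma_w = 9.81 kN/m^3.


Using u = gamma_w * h_w
u = 9.81 * 4.8
u = 47.09 kPa


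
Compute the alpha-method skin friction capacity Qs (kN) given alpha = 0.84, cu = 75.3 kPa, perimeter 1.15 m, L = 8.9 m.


Using Qs = alpha * cu * perimeter * L
Qs = 0.84 * 75.3 * 1.15 * 8.9
Qs = 647.38 kN


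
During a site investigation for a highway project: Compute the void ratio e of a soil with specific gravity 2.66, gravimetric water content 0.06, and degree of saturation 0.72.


Result: 0.2217

Derivation:
Using the relation e = Gs * w / S
e = 2.66 * 0.06 / 0.72
e = 0.2217


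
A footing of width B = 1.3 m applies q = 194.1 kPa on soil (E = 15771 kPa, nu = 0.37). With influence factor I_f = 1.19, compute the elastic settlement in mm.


Result: 16.433 mm

Derivation:
Using Se = q * B * (1 - nu^2) * I_f / E
1 - nu^2 = 1 - 0.37^2 = 0.8631
Se = 194.1 * 1.3 * 0.8631 * 1.19 / 15771
Se = 0.016433 m
Convert to mm: Se = 0.016433 * 1000 = 16.433 mm


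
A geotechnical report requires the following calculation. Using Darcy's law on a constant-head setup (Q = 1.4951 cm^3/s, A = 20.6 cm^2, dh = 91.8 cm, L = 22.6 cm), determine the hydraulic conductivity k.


Compute hydraulic gradient:
i = dh / L = 91.8 / 22.6 = 4.06195
Then apply Darcy's law:
k = Q / (A * i)
k = 1.4951 / (20.6 * 4.06195)
k = 1.4951 / 83.6761
k = 0.017868 cm/s


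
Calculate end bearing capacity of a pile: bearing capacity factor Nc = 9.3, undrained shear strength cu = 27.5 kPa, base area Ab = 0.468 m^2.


Result: 119.69 kN

Derivation:
Using Qb = Nc * cu * Ab
Qb = 9.3 * 27.5 * 0.468
Qb = 119.69 kN


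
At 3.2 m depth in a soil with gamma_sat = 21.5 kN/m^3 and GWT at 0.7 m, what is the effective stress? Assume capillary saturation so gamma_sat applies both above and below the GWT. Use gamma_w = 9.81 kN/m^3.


Result: 44.28 kPa

Derivation:
Total stress = gamma_sat * depth
sigma = 21.5 * 3.2 = 68.8 kPa
Pore water pressure u = gamma_w * (depth - d_wt)
u = 9.81 * (3.2 - 0.7) = 24.525 kPa
Effective stress = sigma - u
sigma' = 68.8 - 24.525 = 44.28 kPa


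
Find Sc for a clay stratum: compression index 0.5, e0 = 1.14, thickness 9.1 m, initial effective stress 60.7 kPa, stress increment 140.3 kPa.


Result: 1.1056 m

Derivation:
Using Sc = Cc * H / (1 + e0) * log10((sigma0 + delta_sigma) / sigma0)
Stress ratio = (60.7 + 140.3) / 60.7 = 3.31137
log10(3.31137) = 0.520007
Cc * H / (1 + e0) = 0.5 * 9.1 / (1 + 1.14) = 2.12617
Sc = 2.12617 * 0.520007
Sc = 1.1056 m


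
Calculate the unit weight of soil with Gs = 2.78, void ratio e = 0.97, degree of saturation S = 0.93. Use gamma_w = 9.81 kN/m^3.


Result: 18.336 kN/m^3

Derivation:
Using gamma = gamma_w * (Gs + S*e) / (1 + e)
Numerator: Gs + S*e = 2.78 + 0.93*0.97 = 3.6821
Denominator: 1 + e = 1 + 0.97 = 1.97
gamma = 9.81 * 3.6821 / 1.97
gamma = 18.336 kN/m^3


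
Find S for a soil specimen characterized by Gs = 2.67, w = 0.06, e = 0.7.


Result: 0.2289

Derivation:
Using S = Gs * w / e
S = 2.67 * 0.06 / 0.7
S = 0.2289


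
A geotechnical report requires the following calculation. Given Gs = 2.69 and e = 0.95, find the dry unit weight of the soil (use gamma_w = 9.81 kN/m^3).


Using gamma_d = Gs * gamma_w / (1 + e)
gamma_d = 2.69 * 9.81 / (1 + 0.95)
gamma_d = 2.69 * 9.81 / 1.95
gamma_d = 13.533 kN/m^3


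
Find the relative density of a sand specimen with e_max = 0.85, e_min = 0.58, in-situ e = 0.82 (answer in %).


Using Dr = (e_max - e) / (e_max - e_min) * 100
e_max - e = 0.85 - 0.82 = 0.03
e_max - e_min = 0.85 - 0.58 = 0.27
Dr = 0.03 / 0.27 * 100
Dr = 11.11 %


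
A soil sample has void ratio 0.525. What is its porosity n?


Using the relation n = e / (1 + e)
n = 0.525 / (1 + 0.525)
n = 0.525 / 1.525
n = 0.3443


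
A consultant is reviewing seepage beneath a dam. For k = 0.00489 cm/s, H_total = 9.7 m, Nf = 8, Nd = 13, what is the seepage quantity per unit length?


Convert k to m/s for unit consistency with H:
k = 0.00489 cm/s = 0.00489 / 100 m/s = 4.89e-05 m/s
Using q = k * H * Nf / Nd
Nf / Nd = 8 / 13 = 0.6154
q = 4.89e-05 * 9.7 * 0.6154
q = 0.0002919 m^3/s per m


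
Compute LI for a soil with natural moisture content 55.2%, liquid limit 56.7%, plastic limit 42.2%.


First compute the plasticity index:
PI = LL - PL = 56.7 - 42.2 = 14.5
Then compute the liquidity index:
LI = (w - PL) / PI
LI = (55.2 - 42.2) / 14.5
LI = 0.897


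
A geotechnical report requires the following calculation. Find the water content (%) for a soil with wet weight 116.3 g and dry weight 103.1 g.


Using w = (m_wet - m_dry) / m_dry * 100
m_wet - m_dry = 116.3 - 103.1 = 13.2 g
w = 13.2 / 103.1 * 100
w = 12.8 %
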